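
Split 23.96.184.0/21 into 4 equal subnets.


New prefix = 21 + 2 = 23
Each subnet has 512 addresses
  23.96.184.0/23
  23.96.186.0/23
  23.96.188.0/23
  23.96.190.0/23
Subnets: 23.96.184.0/23, 23.96.186.0/23, 23.96.188.0/23, 23.96.190.0/23


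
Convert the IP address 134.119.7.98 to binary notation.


134 = 10000110
119 = 01110111
7 = 00000111
98 = 01100010
Binary: 10000110.01110111.00000111.01100010


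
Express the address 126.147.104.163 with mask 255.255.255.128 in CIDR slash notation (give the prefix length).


Binary: 11111111.11111111.11111111.10000000
Count leading 1s
Prefix: /25


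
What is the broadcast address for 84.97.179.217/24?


Network: 84.97.179.0/24
Host bits = 8
Set all host bits to 1:
Broadcast: 84.97.179.255


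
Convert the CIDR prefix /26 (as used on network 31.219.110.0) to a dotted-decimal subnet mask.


/26 means 26 network bits, 6 host bits
Binary: 11111111111111111111111111000000
Mask: 255.255.255.192


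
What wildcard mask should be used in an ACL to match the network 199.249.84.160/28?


Subnet mask: 255.255.255.240
Wildcard = 255.255.255.255 - subnet mask
255 - 255 = 0
255 - 255 = 0
255 - 255 = 0
255 - 240 = 15
Wildcard: 0.0.0.15


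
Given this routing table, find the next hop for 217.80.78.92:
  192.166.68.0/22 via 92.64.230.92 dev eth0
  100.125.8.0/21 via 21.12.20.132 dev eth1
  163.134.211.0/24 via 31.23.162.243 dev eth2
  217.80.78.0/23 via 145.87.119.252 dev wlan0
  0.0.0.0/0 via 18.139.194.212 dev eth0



Longest prefix match for 217.80.78.92:
  /22 192.166.68.0: no
  /21 100.125.8.0: no
  /24 163.134.211.0: no
  /23 217.80.78.0: MATCH
  /0 0.0.0.0: MATCH
Selected: next-hop 145.87.119.252 via wlan0 (matched /23)


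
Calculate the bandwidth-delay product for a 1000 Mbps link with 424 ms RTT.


BDP = bandwidth * RTT
= 1000 Mbps * 424 ms
= 1000 * 1e6 * 424 / 1000 bits
= 424000000 bits
= 53000000 bytes
= 51757.8125 KB
BDP = 424000000 bits (53000000 bytes)


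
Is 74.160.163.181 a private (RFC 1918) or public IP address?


RFC 1918 private ranges:
  10.0.0.0/8 (10.0.0.0 - 10.255.255.255)
  172.16.0.0/12 (172.16.0.0 - 172.31.255.255)
  192.168.0.0/16 (192.168.0.0 - 192.168.255.255)
Public (not in any RFC 1918 range)


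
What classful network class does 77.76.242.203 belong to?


First octet: 77
Binary: 01001101
0xxxxxxx -> Class A (1-126)
Class A, default mask 255.0.0.0 (/8)


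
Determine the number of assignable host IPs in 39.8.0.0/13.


Host bits = 32 - 13 = 19
Total addresses = 2^19 = 524288
Usable = total - 2 (network and broadcast)
Usable hosts: 524286


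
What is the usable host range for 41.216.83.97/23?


Network: 41.216.82.0
Broadcast: 41.216.83.255
First usable = network + 1
Last usable = broadcast - 1
Range: 41.216.82.1 to 41.216.83.254


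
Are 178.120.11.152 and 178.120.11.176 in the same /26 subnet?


Mask: 255.255.255.192
178.120.11.152 AND mask = 178.120.11.128
178.120.11.176 AND mask = 178.120.11.128
Yes, same subnet (178.120.11.128)


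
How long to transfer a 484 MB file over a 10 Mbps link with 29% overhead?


Effective throughput = 10 * (1 - 29/100) = 7.1 Mbps
File size in Mb = 484 * 8 = 3872 Mb
Time = 3872 / 7.1
Time = 545.3521 seconds


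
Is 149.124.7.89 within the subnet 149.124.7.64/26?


Subnet network: 149.124.7.64
Test IP AND mask: 149.124.7.64
Yes, 149.124.7.89 is in 149.124.7.64/26


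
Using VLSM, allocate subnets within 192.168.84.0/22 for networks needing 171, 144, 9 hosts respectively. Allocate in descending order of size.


171 hosts -> /24 (254 usable): 192.168.84.0/24
144 hosts -> /24 (254 usable): 192.168.85.0/24
9 hosts -> /28 (14 usable): 192.168.86.0/28
Allocation: 192.168.84.0/24 (171 hosts, 254 usable); 192.168.85.0/24 (144 hosts, 254 usable); 192.168.86.0/28 (9 hosts, 14 usable)


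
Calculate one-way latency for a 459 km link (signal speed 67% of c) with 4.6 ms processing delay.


Speed = 0.67 * 3e5 km/s = 201000 km/s
Propagation delay = 459 / 201000 = 0.0023 s = 2.2836 ms
Processing delay = 4.6 ms
Total one-way latency = 6.8836 ms


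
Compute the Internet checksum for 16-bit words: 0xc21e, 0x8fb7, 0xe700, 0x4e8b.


Sum all words (with carry folding):
+ 0xc21e = 0xc21e
+ 0x8fb7 = 0x51d6
+ 0xe700 = 0x38d7
+ 0x4e8b = 0x8762
One's complement: ~0x8762
Checksum = 0x789d


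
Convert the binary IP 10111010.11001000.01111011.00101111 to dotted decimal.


10111010 = 186
11001000 = 200
01111011 = 123
00101111 = 47
IP: 186.200.123.47


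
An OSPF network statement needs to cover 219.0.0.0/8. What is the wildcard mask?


Subnet mask: 255.0.0.0
Wildcard = 255.255.255.255 - subnet mask
255 - 255 = 0
255 - 0 = 255
255 - 0 = 255
255 - 0 = 255
Wildcard: 0.255.255.255


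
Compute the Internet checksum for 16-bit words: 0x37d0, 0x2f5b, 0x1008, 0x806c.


Sum all words (with carry folding):
+ 0x37d0 = 0x37d0
+ 0x2f5b = 0x672b
+ 0x1008 = 0x7733
+ 0x806c = 0xf79f
One's complement: ~0xf79f
Checksum = 0x0860


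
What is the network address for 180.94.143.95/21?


IP:   10110100.01011110.10001111.01011111
Mask: 11111111.11111111.11111000.00000000
AND operation:
Net:  10110100.01011110.10001000.00000000
Network: 180.94.136.0/21


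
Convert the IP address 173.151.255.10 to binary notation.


173 = 10101101
151 = 10010111
255 = 11111111
10 = 00001010
Binary: 10101101.10010111.11111111.00001010


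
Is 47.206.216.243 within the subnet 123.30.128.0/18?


Subnet network: 123.30.128.0
Test IP AND mask: 47.206.192.0
No, 47.206.216.243 is not in 123.30.128.0/18


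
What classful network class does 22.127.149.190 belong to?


First octet: 22
Binary: 00010110
0xxxxxxx -> Class A (1-126)
Class A, default mask 255.0.0.0 (/8)


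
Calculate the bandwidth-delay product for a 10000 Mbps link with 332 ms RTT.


BDP = bandwidth * RTT
= 10000 Mbps * 332 ms
= 10000 * 1e6 * 332 / 1000 bits
= 3320000000 bits
= 415000000 bytes
= 405273.4375 KB
BDP = 3320000000 bits (415000000 bytes)


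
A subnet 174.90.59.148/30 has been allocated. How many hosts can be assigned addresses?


Host bits = 32 - 30 = 2
Total addresses = 2^2 = 4
Usable = total - 2 (network and broadcast)
Usable hosts: 2


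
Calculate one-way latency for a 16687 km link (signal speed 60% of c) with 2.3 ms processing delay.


Speed = 0.6 * 3e5 km/s = 180000 km/s
Propagation delay = 16687 / 180000 = 0.0927 s = 92.7056 ms
Processing delay = 2.3 ms
Total one-way latency = 95.0056 ms


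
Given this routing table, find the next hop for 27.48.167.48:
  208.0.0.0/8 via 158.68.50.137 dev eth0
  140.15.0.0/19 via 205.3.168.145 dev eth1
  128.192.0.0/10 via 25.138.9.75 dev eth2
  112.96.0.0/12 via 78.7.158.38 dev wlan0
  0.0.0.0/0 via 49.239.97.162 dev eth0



Longest prefix match for 27.48.167.48:
  /8 208.0.0.0: no
  /19 140.15.0.0: no
  /10 128.192.0.0: no
  /12 112.96.0.0: no
  /0 0.0.0.0: MATCH
Selected: next-hop 49.239.97.162 via eth0 (matched /0)


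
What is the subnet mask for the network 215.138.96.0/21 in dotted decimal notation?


/21 means 21 network bits, 11 host bits
Binary: 11111111111111111111100000000000
Mask: 255.255.248.0


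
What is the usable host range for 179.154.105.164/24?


Network: 179.154.105.0
Broadcast: 179.154.105.255
First usable = network + 1
Last usable = broadcast - 1
Range: 179.154.105.1 to 179.154.105.254


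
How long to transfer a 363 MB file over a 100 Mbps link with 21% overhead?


Effective throughput = 100 * (1 - 21/100) = 79 Mbps
File size in Mb = 363 * 8 = 2904 Mb
Time = 2904 / 79
Time = 36.7595 seconds


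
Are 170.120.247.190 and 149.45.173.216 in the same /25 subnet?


Mask: 255.255.255.128
170.120.247.190 AND mask = 170.120.247.128
149.45.173.216 AND mask = 149.45.173.128
No, different subnets (170.120.247.128 vs 149.45.173.128)


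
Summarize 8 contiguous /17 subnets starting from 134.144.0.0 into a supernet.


Original prefix: /17
Number of subnets: 8 = 2^3
New prefix = 17 - 3 = 14
Supernet: 134.144.0.0/14


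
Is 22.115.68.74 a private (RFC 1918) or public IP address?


RFC 1918 private ranges:
  10.0.0.0/8 (10.0.0.0 - 10.255.255.255)
  172.16.0.0/12 (172.16.0.0 - 172.31.255.255)
  192.168.0.0/16 (192.168.0.0 - 192.168.255.255)
Public (not in any RFC 1918 range)


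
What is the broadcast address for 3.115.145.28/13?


Network: 3.112.0.0/13
Host bits = 19
Set all host bits to 1:
Broadcast: 3.119.255.255


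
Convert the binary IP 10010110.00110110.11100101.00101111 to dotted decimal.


10010110 = 150
00110110 = 54
11100101 = 229
00101111 = 47
IP: 150.54.229.47


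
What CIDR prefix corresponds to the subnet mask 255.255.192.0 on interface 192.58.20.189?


Binary: 11111111.11111111.11000000.00000000
Count leading 1s
Prefix: /18


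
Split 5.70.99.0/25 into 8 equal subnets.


New prefix = 25 + 3 = 28
Each subnet has 16 addresses
  5.70.99.0/28
  5.70.99.16/28
  5.70.99.32/28
  5.70.99.48/28
  5.70.99.64/28
  5.70.99.80/28
  5.70.99.96/28
  5.70.99.112/28
Subnets: 5.70.99.0/28, 5.70.99.16/28, 5.70.99.32/28, 5.70.99.48/28, 5.70.99.64/28, 5.70.99.80/28, 5.70.99.96/28, 5.70.99.112/28


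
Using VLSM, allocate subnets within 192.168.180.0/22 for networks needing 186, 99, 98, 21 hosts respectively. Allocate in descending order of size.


186 hosts -> /24 (254 usable): 192.168.180.0/24
99 hosts -> /25 (126 usable): 192.168.181.0/25
98 hosts -> /25 (126 usable): 192.168.181.128/25
21 hosts -> /27 (30 usable): 192.168.182.0/27
Allocation: 192.168.180.0/24 (186 hosts, 254 usable); 192.168.181.0/25 (99 hosts, 126 usable); 192.168.181.128/25 (98 hosts, 126 usable); 192.168.182.0/27 (21 hosts, 30 usable)


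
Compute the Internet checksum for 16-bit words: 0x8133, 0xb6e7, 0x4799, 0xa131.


Sum all words (with carry folding):
+ 0x8133 = 0x8133
+ 0xb6e7 = 0x381b
+ 0x4799 = 0x7fb4
+ 0xa131 = 0x20e6
One's complement: ~0x20e6
Checksum = 0xdf19


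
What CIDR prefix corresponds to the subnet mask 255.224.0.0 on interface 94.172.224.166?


Binary: 11111111.11100000.00000000.00000000
Count leading 1s
Prefix: /11


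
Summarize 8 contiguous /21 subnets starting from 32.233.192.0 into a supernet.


Original prefix: /21
Number of subnets: 8 = 2^3
New prefix = 21 - 3 = 18
Supernet: 32.233.192.0/18


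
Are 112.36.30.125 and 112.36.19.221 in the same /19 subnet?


Mask: 255.255.224.0
112.36.30.125 AND mask = 112.36.0.0
112.36.19.221 AND mask = 112.36.0.0
Yes, same subnet (112.36.0.0)


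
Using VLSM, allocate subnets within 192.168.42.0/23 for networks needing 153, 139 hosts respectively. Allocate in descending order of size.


153 hosts -> /24 (254 usable): 192.168.42.0/24
139 hosts -> /24 (254 usable): 192.168.43.0/24
Allocation: 192.168.42.0/24 (153 hosts, 254 usable); 192.168.43.0/24 (139 hosts, 254 usable)


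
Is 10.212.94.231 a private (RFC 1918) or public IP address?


RFC 1918 private ranges:
  10.0.0.0/8 (10.0.0.0 - 10.255.255.255)
  172.16.0.0/12 (172.16.0.0 - 172.31.255.255)
  192.168.0.0/16 (192.168.0.0 - 192.168.255.255)
Private (in 10.0.0.0/8)


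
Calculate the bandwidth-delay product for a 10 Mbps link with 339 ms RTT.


BDP = bandwidth * RTT
= 10 Mbps * 339 ms
= 10 * 1e6 * 339 / 1000 bits
= 3390000 bits
= 423750 bytes
= 413.8184 KB
BDP = 3390000 bits (423750 bytes)


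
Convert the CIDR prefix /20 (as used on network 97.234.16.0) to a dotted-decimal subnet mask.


/20 means 20 network bits, 12 host bits
Binary: 11111111111111111111000000000000
Mask: 255.255.240.0


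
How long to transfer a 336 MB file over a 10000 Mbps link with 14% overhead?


Effective throughput = 10000 * (1 - 14/100) = 8600 Mbps
File size in Mb = 336 * 8 = 2688 Mb
Time = 2688 / 8600
Time = 0.3126 seconds


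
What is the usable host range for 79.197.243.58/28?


Network: 79.197.243.48
Broadcast: 79.197.243.63
First usable = network + 1
Last usable = broadcast - 1
Range: 79.197.243.49 to 79.197.243.62


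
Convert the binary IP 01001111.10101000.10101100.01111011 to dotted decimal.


01001111 = 79
10101000 = 168
10101100 = 172
01111011 = 123
IP: 79.168.172.123


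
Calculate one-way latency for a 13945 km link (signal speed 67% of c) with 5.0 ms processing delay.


Speed = 0.67 * 3e5 km/s = 201000 km/s
Propagation delay = 13945 / 201000 = 0.0694 s = 69.3781 ms
Processing delay = 5.0 ms
Total one-way latency = 74.3781 ms


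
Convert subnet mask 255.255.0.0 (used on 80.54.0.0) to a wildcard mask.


Subnet mask: 255.255.0.0
Wildcard = 255.255.255.255 - subnet mask
255 - 255 = 0
255 - 255 = 0
255 - 0 = 255
255 - 0 = 255
Wildcard: 0.0.255.255


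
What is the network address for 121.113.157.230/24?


IP:   01111001.01110001.10011101.11100110
Mask: 11111111.11111111.11111111.00000000
AND operation:
Net:  01111001.01110001.10011101.00000000
Network: 121.113.157.0/24


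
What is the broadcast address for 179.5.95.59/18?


Network: 179.5.64.0/18
Host bits = 14
Set all host bits to 1:
Broadcast: 179.5.127.255


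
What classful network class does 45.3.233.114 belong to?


First octet: 45
Binary: 00101101
0xxxxxxx -> Class A (1-126)
Class A, default mask 255.0.0.0 (/8)


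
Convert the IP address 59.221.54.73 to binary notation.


59 = 00111011
221 = 11011101
54 = 00110110
73 = 01001001
Binary: 00111011.11011101.00110110.01001001


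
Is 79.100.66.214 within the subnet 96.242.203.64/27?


Subnet network: 96.242.203.64
Test IP AND mask: 79.100.66.192
No, 79.100.66.214 is not in 96.242.203.64/27


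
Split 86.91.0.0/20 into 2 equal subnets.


New prefix = 20 + 1 = 21
Each subnet has 2048 addresses
  86.91.0.0/21
  86.91.8.0/21
Subnets: 86.91.0.0/21, 86.91.8.0/21


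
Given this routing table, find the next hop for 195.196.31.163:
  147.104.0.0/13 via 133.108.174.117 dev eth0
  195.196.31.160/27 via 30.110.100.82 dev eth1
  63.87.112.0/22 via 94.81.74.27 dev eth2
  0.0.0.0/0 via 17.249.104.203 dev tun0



Longest prefix match for 195.196.31.163:
  /13 147.104.0.0: no
  /27 195.196.31.160: MATCH
  /22 63.87.112.0: no
  /0 0.0.0.0: MATCH
Selected: next-hop 30.110.100.82 via eth1 (matched /27)


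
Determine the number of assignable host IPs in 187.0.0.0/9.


Host bits = 32 - 9 = 23
Total addresses = 2^23 = 8388608
Usable = total - 2 (network and broadcast)
Usable hosts: 8388606


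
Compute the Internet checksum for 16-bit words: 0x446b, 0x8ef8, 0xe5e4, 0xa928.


Sum all words (with carry folding):
+ 0x446b = 0x446b
+ 0x8ef8 = 0xd363
+ 0xe5e4 = 0xb948
+ 0xa928 = 0x6271
One's complement: ~0x6271
Checksum = 0x9d8e


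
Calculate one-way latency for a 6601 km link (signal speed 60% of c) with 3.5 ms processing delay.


Speed = 0.6 * 3e5 km/s = 180000 km/s
Propagation delay = 6601 / 180000 = 0.0367 s = 36.6722 ms
Processing delay = 3.5 ms
Total one-way latency = 40.1722 ms


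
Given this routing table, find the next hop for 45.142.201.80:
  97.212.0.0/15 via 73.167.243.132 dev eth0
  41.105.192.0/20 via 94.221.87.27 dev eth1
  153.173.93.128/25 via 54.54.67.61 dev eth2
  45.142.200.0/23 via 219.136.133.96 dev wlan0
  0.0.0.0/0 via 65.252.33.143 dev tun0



Longest prefix match for 45.142.201.80:
  /15 97.212.0.0: no
  /20 41.105.192.0: no
  /25 153.173.93.128: no
  /23 45.142.200.0: MATCH
  /0 0.0.0.0: MATCH
Selected: next-hop 219.136.133.96 via wlan0 (matched /23)


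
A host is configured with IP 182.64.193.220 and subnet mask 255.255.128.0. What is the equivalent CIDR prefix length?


Binary: 11111111.11111111.10000000.00000000
Count leading 1s
Prefix: /17


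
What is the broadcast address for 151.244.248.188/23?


Network: 151.244.248.0/23
Host bits = 9
Set all host bits to 1:
Broadcast: 151.244.249.255


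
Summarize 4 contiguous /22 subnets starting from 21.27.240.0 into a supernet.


Original prefix: /22
Number of subnets: 4 = 2^2
New prefix = 22 - 2 = 20
Supernet: 21.27.240.0/20


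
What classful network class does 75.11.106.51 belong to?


First octet: 75
Binary: 01001011
0xxxxxxx -> Class A (1-126)
Class A, default mask 255.0.0.0 (/8)


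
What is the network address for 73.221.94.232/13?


IP:   01001001.11011101.01011110.11101000
Mask: 11111111.11111000.00000000.00000000
AND operation:
Net:  01001001.11011000.00000000.00000000
Network: 73.216.0.0/13


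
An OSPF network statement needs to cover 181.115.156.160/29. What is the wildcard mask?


Subnet mask: 255.255.255.248
Wildcard = 255.255.255.255 - subnet mask
255 - 255 = 0
255 - 255 = 0
255 - 255 = 0
255 - 248 = 7
Wildcard: 0.0.0.7


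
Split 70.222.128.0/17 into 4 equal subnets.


New prefix = 17 + 2 = 19
Each subnet has 8192 addresses
  70.222.128.0/19
  70.222.160.0/19
  70.222.192.0/19
  70.222.224.0/19
Subnets: 70.222.128.0/19, 70.222.160.0/19, 70.222.192.0/19, 70.222.224.0/19


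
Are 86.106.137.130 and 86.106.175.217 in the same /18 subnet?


Mask: 255.255.192.0
86.106.137.130 AND mask = 86.106.128.0
86.106.175.217 AND mask = 86.106.128.0
Yes, same subnet (86.106.128.0)


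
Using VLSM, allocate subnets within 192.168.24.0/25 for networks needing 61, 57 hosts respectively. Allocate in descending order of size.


61 hosts -> /26 (62 usable): 192.168.24.0/26
57 hosts -> /26 (62 usable): 192.168.24.64/26
Allocation: 192.168.24.0/26 (61 hosts, 62 usable); 192.168.24.64/26 (57 hosts, 62 usable)


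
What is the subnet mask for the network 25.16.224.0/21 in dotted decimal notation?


/21 means 21 network bits, 11 host bits
Binary: 11111111111111111111100000000000
Mask: 255.255.248.0


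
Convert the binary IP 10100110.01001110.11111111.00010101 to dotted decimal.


10100110 = 166
01001110 = 78
11111111 = 255
00010101 = 21
IP: 166.78.255.21


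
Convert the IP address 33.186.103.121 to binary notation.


33 = 00100001
186 = 10111010
103 = 01100111
121 = 01111001
Binary: 00100001.10111010.01100111.01111001


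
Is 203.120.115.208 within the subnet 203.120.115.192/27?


Subnet network: 203.120.115.192
Test IP AND mask: 203.120.115.192
Yes, 203.120.115.208 is in 203.120.115.192/27


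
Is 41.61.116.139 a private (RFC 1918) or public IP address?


RFC 1918 private ranges:
  10.0.0.0/8 (10.0.0.0 - 10.255.255.255)
  172.16.0.0/12 (172.16.0.0 - 172.31.255.255)
  192.168.0.0/16 (192.168.0.0 - 192.168.255.255)
Public (not in any RFC 1918 range)


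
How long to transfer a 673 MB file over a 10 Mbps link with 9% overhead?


Effective throughput = 10 * (1 - 9/100) = 9.1 Mbps
File size in Mb = 673 * 8 = 5384 Mb
Time = 5384 / 9.1
Time = 591.6484 seconds


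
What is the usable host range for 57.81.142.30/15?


Network: 57.80.0.0
Broadcast: 57.81.255.255
First usable = network + 1
Last usable = broadcast - 1
Range: 57.80.0.1 to 57.81.255.254


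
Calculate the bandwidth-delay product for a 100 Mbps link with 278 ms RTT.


BDP = bandwidth * RTT
= 100 Mbps * 278 ms
= 100 * 1e6 * 278 / 1000 bits
= 27800000 bits
= 3475000 bytes
= 3393.5547 KB
BDP = 27800000 bits (3475000 bytes)


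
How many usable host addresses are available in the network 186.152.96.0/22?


Host bits = 32 - 22 = 10
Total addresses = 2^10 = 1024
Usable = total - 2 (network and broadcast)
Usable hosts: 1022


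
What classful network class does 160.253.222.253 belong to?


First octet: 160
Binary: 10100000
10xxxxxx -> Class B (128-191)
Class B, default mask 255.255.0.0 (/16)


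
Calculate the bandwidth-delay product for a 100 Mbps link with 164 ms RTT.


BDP = bandwidth * RTT
= 100 Mbps * 164 ms
= 100 * 1e6 * 164 / 1000 bits
= 16400000 bits
= 2050000 bytes
= 2001.9531 KB
BDP = 16400000 bits (2050000 bytes)


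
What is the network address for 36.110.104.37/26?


IP:   00100100.01101110.01101000.00100101
Mask: 11111111.11111111.11111111.11000000
AND operation:
Net:  00100100.01101110.01101000.00000000
Network: 36.110.104.0/26


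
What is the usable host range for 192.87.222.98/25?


Network: 192.87.222.0
Broadcast: 192.87.222.127
First usable = network + 1
Last usable = broadcast - 1
Range: 192.87.222.1 to 192.87.222.126


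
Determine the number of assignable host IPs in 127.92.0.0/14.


Host bits = 32 - 14 = 18
Total addresses = 2^18 = 262144
Usable = total - 2 (network and broadcast)
Usable hosts: 262142


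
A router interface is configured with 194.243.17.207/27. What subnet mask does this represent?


/27 means 27 network bits, 5 host bits
Binary: 11111111111111111111111111100000
Mask: 255.255.255.224


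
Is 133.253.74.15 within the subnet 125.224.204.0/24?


Subnet network: 125.224.204.0
Test IP AND mask: 133.253.74.0
No, 133.253.74.15 is not in 125.224.204.0/24


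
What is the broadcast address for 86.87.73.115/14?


Network: 86.84.0.0/14
Host bits = 18
Set all host bits to 1:
Broadcast: 86.87.255.255


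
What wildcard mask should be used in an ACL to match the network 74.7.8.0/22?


Subnet mask: 255.255.252.0
Wildcard = 255.255.255.255 - subnet mask
255 - 255 = 0
255 - 255 = 0
255 - 252 = 3
255 - 0 = 255
Wildcard: 0.0.3.255


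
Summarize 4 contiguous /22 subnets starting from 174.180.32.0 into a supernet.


Original prefix: /22
Number of subnets: 4 = 2^2
New prefix = 22 - 2 = 20
Supernet: 174.180.32.0/20


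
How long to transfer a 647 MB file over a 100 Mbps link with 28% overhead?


Effective throughput = 100 * (1 - 28/100) = 72 Mbps
File size in Mb = 647 * 8 = 5176 Mb
Time = 5176 / 72
Time = 71.8889 seconds


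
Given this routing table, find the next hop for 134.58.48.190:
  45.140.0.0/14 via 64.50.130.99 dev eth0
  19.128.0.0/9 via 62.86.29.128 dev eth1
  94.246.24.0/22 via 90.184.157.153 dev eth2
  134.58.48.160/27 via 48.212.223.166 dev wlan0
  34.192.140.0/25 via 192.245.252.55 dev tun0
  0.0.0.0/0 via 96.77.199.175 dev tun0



Longest prefix match for 134.58.48.190:
  /14 45.140.0.0: no
  /9 19.128.0.0: no
  /22 94.246.24.0: no
  /27 134.58.48.160: MATCH
  /25 34.192.140.0: no
  /0 0.0.0.0: MATCH
Selected: next-hop 48.212.223.166 via wlan0 (matched /27)


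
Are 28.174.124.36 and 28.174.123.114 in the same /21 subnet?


Mask: 255.255.248.0
28.174.124.36 AND mask = 28.174.120.0
28.174.123.114 AND mask = 28.174.120.0
Yes, same subnet (28.174.120.0)


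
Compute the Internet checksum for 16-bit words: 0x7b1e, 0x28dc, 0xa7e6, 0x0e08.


Sum all words (with carry folding):
+ 0x7b1e = 0x7b1e
+ 0x28dc = 0xa3fa
+ 0xa7e6 = 0x4be1
+ 0x0e08 = 0x59e9
One's complement: ~0x59e9
Checksum = 0xa616


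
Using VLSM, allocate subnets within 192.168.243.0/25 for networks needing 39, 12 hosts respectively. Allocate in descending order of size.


39 hosts -> /26 (62 usable): 192.168.243.0/26
12 hosts -> /28 (14 usable): 192.168.243.64/28
Allocation: 192.168.243.0/26 (39 hosts, 62 usable); 192.168.243.64/28 (12 hosts, 14 usable)


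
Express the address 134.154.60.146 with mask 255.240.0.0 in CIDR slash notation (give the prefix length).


Binary: 11111111.11110000.00000000.00000000
Count leading 1s
Prefix: /12


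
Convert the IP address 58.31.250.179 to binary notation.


58 = 00111010
31 = 00011111
250 = 11111010
179 = 10110011
Binary: 00111010.00011111.11111010.10110011


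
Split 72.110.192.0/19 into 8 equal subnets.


New prefix = 19 + 3 = 22
Each subnet has 1024 addresses
  72.110.192.0/22
  72.110.196.0/22
  72.110.200.0/22
  72.110.204.0/22
  72.110.208.0/22
  72.110.212.0/22
  72.110.216.0/22
  72.110.220.0/22
Subnets: 72.110.192.0/22, 72.110.196.0/22, 72.110.200.0/22, 72.110.204.0/22, 72.110.208.0/22, 72.110.212.0/22, 72.110.216.0/22, 72.110.220.0/22


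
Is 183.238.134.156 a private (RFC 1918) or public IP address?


RFC 1918 private ranges:
  10.0.0.0/8 (10.0.0.0 - 10.255.255.255)
  172.16.0.0/12 (172.16.0.0 - 172.31.255.255)
  192.168.0.0/16 (192.168.0.0 - 192.168.255.255)
Public (not in any RFC 1918 range)


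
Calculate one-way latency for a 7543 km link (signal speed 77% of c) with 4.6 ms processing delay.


Speed = 0.77 * 3e5 km/s = 231000 km/s
Propagation delay = 7543 / 231000 = 0.0327 s = 32.6537 ms
Processing delay = 4.6 ms
Total one-way latency = 37.2537 ms


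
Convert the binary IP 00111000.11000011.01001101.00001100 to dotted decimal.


00111000 = 56
11000011 = 195
01001101 = 77
00001100 = 12
IP: 56.195.77.12


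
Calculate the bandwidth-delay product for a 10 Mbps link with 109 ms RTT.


BDP = bandwidth * RTT
= 10 Mbps * 109 ms
= 10 * 1e6 * 109 / 1000 bits
= 1090000 bits
= 136250 bytes
= 133.0566 KB
BDP = 1090000 bits (136250 bytes)


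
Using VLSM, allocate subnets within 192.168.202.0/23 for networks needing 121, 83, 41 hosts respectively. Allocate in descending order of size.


121 hosts -> /25 (126 usable): 192.168.202.0/25
83 hosts -> /25 (126 usable): 192.168.202.128/25
41 hosts -> /26 (62 usable): 192.168.203.0/26
Allocation: 192.168.202.0/25 (121 hosts, 126 usable); 192.168.202.128/25 (83 hosts, 126 usable); 192.168.203.0/26 (41 hosts, 62 usable)


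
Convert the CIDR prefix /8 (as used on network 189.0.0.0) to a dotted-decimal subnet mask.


/8 means 8 network bits, 24 host bits
Binary: 11111111000000000000000000000000
Mask: 255.0.0.0


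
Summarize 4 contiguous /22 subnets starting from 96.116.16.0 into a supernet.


Original prefix: /22
Number of subnets: 4 = 2^2
New prefix = 22 - 2 = 20
Supernet: 96.116.16.0/20


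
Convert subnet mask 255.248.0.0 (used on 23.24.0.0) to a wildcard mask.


Subnet mask: 255.248.0.0
Wildcard = 255.255.255.255 - subnet mask
255 - 255 = 0
255 - 248 = 7
255 - 0 = 255
255 - 0 = 255
Wildcard: 0.7.255.255


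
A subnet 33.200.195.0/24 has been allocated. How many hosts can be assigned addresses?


Host bits = 32 - 24 = 8
Total addresses = 2^8 = 256
Usable = total - 2 (network and broadcast)
Usable hosts: 254


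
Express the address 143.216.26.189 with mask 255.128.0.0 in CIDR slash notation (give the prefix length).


Binary: 11111111.10000000.00000000.00000000
Count leading 1s
Prefix: /9


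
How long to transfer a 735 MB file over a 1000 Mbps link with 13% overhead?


Effective throughput = 1000 * (1 - 13/100) = 870 Mbps
File size in Mb = 735 * 8 = 5880 Mb
Time = 5880 / 870
Time = 6.7586 seconds


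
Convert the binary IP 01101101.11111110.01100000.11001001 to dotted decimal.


01101101 = 109
11111110 = 254
01100000 = 96
11001001 = 201
IP: 109.254.96.201


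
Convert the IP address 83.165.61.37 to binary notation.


83 = 01010011
165 = 10100101
61 = 00111101
37 = 00100101
Binary: 01010011.10100101.00111101.00100101


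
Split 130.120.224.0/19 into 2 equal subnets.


New prefix = 19 + 1 = 20
Each subnet has 4096 addresses
  130.120.224.0/20
  130.120.240.0/20
Subnets: 130.120.224.0/20, 130.120.240.0/20


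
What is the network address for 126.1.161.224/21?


IP:   01111110.00000001.10100001.11100000
Mask: 11111111.11111111.11111000.00000000
AND operation:
Net:  01111110.00000001.10100000.00000000
Network: 126.1.160.0/21


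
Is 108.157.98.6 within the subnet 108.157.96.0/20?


Subnet network: 108.157.96.0
Test IP AND mask: 108.157.96.0
Yes, 108.157.98.6 is in 108.157.96.0/20


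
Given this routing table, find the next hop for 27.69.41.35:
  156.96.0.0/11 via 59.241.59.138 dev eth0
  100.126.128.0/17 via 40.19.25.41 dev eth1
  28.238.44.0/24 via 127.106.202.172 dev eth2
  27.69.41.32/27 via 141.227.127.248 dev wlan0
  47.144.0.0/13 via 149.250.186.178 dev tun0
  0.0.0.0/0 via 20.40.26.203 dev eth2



Longest prefix match for 27.69.41.35:
  /11 156.96.0.0: no
  /17 100.126.128.0: no
  /24 28.238.44.0: no
  /27 27.69.41.32: MATCH
  /13 47.144.0.0: no
  /0 0.0.0.0: MATCH
Selected: next-hop 141.227.127.248 via wlan0 (matched /27)


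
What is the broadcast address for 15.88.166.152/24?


Network: 15.88.166.0/24
Host bits = 8
Set all host bits to 1:
Broadcast: 15.88.166.255


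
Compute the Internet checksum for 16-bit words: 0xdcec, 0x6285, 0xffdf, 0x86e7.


Sum all words (with carry folding):
+ 0xdcec = 0xdcec
+ 0x6285 = 0x3f72
+ 0xffdf = 0x3f52
+ 0x86e7 = 0xc639
One's complement: ~0xc639
Checksum = 0x39c6


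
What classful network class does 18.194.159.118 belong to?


First octet: 18
Binary: 00010010
0xxxxxxx -> Class A (1-126)
Class A, default mask 255.0.0.0 (/8)


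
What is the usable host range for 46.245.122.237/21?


Network: 46.245.120.0
Broadcast: 46.245.127.255
First usable = network + 1
Last usable = broadcast - 1
Range: 46.245.120.1 to 46.245.127.254


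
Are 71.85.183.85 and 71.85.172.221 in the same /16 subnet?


Mask: 255.255.0.0
71.85.183.85 AND mask = 71.85.0.0
71.85.172.221 AND mask = 71.85.0.0
Yes, same subnet (71.85.0.0)


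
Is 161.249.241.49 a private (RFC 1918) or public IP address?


RFC 1918 private ranges:
  10.0.0.0/8 (10.0.0.0 - 10.255.255.255)
  172.16.0.0/12 (172.16.0.0 - 172.31.255.255)
  192.168.0.0/16 (192.168.0.0 - 192.168.255.255)
Public (not in any RFC 1918 range)


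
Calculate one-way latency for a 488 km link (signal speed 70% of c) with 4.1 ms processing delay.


Speed = 0.7 * 3e5 km/s = 210000 km/s
Propagation delay = 488 / 210000 = 0.0023 s = 2.3238 ms
Processing delay = 4.1 ms
Total one-way latency = 6.4238 ms


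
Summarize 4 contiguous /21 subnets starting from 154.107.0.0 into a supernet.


Original prefix: /21
Number of subnets: 4 = 2^2
New prefix = 21 - 2 = 19
Supernet: 154.107.0.0/19


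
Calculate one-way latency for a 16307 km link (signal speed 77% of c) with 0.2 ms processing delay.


Speed = 0.77 * 3e5 km/s = 231000 km/s
Propagation delay = 16307 / 231000 = 0.0706 s = 70.5931 ms
Processing delay = 0.2 ms
Total one-way latency = 70.7931 ms


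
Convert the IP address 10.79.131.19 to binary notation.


10 = 00001010
79 = 01001111
131 = 10000011
19 = 00010011
Binary: 00001010.01001111.10000011.00010011


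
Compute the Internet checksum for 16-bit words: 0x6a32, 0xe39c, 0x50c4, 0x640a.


Sum all words (with carry folding):
+ 0x6a32 = 0x6a32
+ 0xe39c = 0x4dcf
+ 0x50c4 = 0x9e93
+ 0x640a = 0x029e
One's complement: ~0x029e
Checksum = 0xfd61


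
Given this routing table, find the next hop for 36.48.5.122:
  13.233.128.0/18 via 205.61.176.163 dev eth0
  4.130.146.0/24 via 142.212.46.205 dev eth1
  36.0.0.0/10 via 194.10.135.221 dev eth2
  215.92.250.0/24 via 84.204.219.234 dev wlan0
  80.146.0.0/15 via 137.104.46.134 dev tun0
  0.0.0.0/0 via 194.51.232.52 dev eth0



Longest prefix match for 36.48.5.122:
  /18 13.233.128.0: no
  /24 4.130.146.0: no
  /10 36.0.0.0: MATCH
  /24 215.92.250.0: no
  /15 80.146.0.0: no
  /0 0.0.0.0: MATCH
Selected: next-hop 194.10.135.221 via eth2 (matched /10)


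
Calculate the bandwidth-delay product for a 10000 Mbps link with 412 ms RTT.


BDP = bandwidth * RTT
= 10000 Mbps * 412 ms
= 10000 * 1e6 * 412 / 1000 bits
= 4120000000 bits
= 515000000 bytes
= 502929.6875 KB
BDP = 4120000000 bits (515000000 bytes)


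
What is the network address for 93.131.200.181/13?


IP:   01011101.10000011.11001000.10110101
Mask: 11111111.11111000.00000000.00000000
AND operation:
Net:  01011101.10000000.00000000.00000000
Network: 93.128.0.0/13


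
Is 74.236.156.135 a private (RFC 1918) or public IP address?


RFC 1918 private ranges:
  10.0.0.0/8 (10.0.0.0 - 10.255.255.255)
  172.16.0.0/12 (172.16.0.0 - 172.31.255.255)
  192.168.0.0/16 (192.168.0.0 - 192.168.255.255)
Public (not in any RFC 1918 range)


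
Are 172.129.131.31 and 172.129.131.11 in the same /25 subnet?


Mask: 255.255.255.128
172.129.131.31 AND mask = 172.129.131.0
172.129.131.11 AND mask = 172.129.131.0
Yes, same subnet (172.129.131.0)


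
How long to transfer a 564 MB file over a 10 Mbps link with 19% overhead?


Effective throughput = 10 * (1 - 19/100) = 8.1 Mbps
File size in Mb = 564 * 8 = 4512 Mb
Time = 4512 / 8.1
Time = 557.037 seconds


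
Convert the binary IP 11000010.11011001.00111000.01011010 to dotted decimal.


11000010 = 194
11011001 = 217
00111000 = 56
01011010 = 90
IP: 194.217.56.90


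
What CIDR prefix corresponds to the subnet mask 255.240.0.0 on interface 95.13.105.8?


Binary: 11111111.11110000.00000000.00000000
Count leading 1s
Prefix: /12


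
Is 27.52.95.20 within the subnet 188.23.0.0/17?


Subnet network: 188.23.0.0
Test IP AND mask: 27.52.0.0
No, 27.52.95.20 is not in 188.23.0.0/17


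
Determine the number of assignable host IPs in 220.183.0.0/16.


Host bits = 32 - 16 = 16
Total addresses = 2^16 = 65536
Usable = total - 2 (network and broadcast)
Usable hosts: 65534


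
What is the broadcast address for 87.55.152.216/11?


Network: 87.32.0.0/11
Host bits = 21
Set all host bits to 1:
Broadcast: 87.63.255.255


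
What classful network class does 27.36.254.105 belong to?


First octet: 27
Binary: 00011011
0xxxxxxx -> Class A (1-126)
Class A, default mask 255.0.0.0 (/8)


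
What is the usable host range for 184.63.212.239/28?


Network: 184.63.212.224
Broadcast: 184.63.212.239
First usable = network + 1
Last usable = broadcast - 1
Range: 184.63.212.225 to 184.63.212.238


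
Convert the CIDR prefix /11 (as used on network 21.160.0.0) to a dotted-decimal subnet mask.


/11 means 11 network bits, 21 host bits
Binary: 11111111111000000000000000000000
Mask: 255.224.0.0


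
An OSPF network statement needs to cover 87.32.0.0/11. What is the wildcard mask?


Subnet mask: 255.224.0.0
Wildcard = 255.255.255.255 - subnet mask
255 - 255 = 0
255 - 224 = 31
255 - 0 = 255
255 - 0 = 255
Wildcard: 0.31.255.255


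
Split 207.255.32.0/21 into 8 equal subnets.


New prefix = 21 + 3 = 24
Each subnet has 256 addresses
  207.255.32.0/24
  207.255.33.0/24
  207.255.34.0/24
  207.255.35.0/24
  207.255.36.0/24
  207.255.37.0/24
  207.255.38.0/24
  207.255.39.0/24
Subnets: 207.255.32.0/24, 207.255.33.0/24, 207.255.34.0/24, 207.255.35.0/24, 207.255.36.0/24, 207.255.37.0/24, 207.255.38.0/24, 207.255.39.0/24


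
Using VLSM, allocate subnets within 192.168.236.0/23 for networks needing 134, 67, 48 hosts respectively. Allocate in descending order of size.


134 hosts -> /24 (254 usable): 192.168.236.0/24
67 hosts -> /25 (126 usable): 192.168.237.0/25
48 hosts -> /26 (62 usable): 192.168.237.128/26
Allocation: 192.168.236.0/24 (134 hosts, 254 usable); 192.168.237.0/25 (67 hosts, 126 usable); 192.168.237.128/26 (48 hosts, 62 usable)


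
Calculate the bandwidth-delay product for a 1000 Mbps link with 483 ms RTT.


BDP = bandwidth * RTT
= 1000 Mbps * 483 ms
= 1000 * 1e6 * 483 / 1000 bits
= 483000000 bits
= 60375000 bytes
= 58959.9609 KB
BDP = 483000000 bits (60375000 bytes)


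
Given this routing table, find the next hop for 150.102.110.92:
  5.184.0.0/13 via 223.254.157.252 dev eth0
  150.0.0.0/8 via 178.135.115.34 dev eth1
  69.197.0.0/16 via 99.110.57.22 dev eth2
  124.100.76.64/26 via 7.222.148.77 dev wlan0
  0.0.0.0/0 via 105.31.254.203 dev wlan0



Longest prefix match for 150.102.110.92:
  /13 5.184.0.0: no
  /8 150.0.0.0: MATCH
  /16 69.197.0.0: no
  /26 124.100.76.64: no
  /0 0.0.0.0: MATCH
Selected: next-hop 178.135.115.34 via eth1 (matched /8)


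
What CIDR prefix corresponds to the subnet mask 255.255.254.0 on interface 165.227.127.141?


Binary: 11111111.11111111.11111110.00000000
Count leading 1s
Prefix: /23


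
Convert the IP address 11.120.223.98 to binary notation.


11 = 00001011
120 = 01111000
223 = 11011111
98 = 01100010
Binary: 00001011.01111000.11011111.01100010


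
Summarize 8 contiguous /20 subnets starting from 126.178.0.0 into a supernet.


Original prefix: /20
Number of subnets: 8 = 2^3
New prefix = 20 - 3 = 17
Supernet: 126.178.0.0/17


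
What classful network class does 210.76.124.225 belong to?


First octet: 210
Binary: 11010010
110xxxxx -> Class C (192-223)
Class C, default mask 255.255.255.0 (/24)


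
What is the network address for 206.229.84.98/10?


IP:   11001110.11100101.01010100.01100010
Mask: 11111111.11000000.00000000.00000000
AND operation:
Net:  11001110.11000000.00000000.00000000
Network: 206.192.0.0/10


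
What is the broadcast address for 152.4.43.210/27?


Network: 152.4.43.192/27
Host bits = 5
Set all host bits to 1:
Broadcast: 152.4.43.223


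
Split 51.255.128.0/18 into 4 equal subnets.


New prefix = 18 + 2 = 20
Each subnet has 4096 addresses
  51.255.128.0/20
  51.255.144.0/20
  51.255.160.0/20
  51.255.176.0/20
Subnets: 51.255.128.0/20, 51.255.144.0/20, 51.255.160.0/20, 51.255.176.0/20


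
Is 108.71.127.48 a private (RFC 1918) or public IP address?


RFC 1918 private ranges:
  10.0.0.0/8 (10.0.0.0 - 10.255.255.255)
  172.16.0.0/12 (172.16.0.0 - 172.31.255.255)
  192.168.0.0/16 (192.168.0.0 - 192.168.255.255)
Public (not in any RFC 1918 range)


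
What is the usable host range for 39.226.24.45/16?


Network: 39.226.0.0
Broadcast: 39.226.255.255
First usable = network + 1
Last usable = broadcast - 1
Range: 39.226.0.1 to 39.226.255.254


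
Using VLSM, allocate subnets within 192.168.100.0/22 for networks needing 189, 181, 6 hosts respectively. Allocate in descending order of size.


189 hosts -> /24 (254 usable): 192.168.100.0/24
181 hosts -> /24 (254 usable): 192.168.101.0/24
6 hosts -> /29 (6 usable): 192.168.102.0/29
Allocation: 192.168.100.0/24 (189 hosts, 254 usable); 192.168.101.0/24 (181 hosts, 254 usable); 192.168.102.0/29 (6 hosts, 6 usable)


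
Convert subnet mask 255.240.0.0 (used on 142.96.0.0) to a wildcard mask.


Subnet mask: 255.240.0.0
Wildcard = 255.255.255.255 - subnet mask
255 - 255 = 0
255 - 240 = 15
255 - 0 = 255
255 - 0 = 255
Wildcard: 0.15.255.255


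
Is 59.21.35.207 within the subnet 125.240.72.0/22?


Subnet network: 125.240.72.0
Test IP AND mask: 59.21.32.0
No, 59.21.35.207 is not in 125.240.72.0/22


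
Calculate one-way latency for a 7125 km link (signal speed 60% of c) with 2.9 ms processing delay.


Speed = 0.6 * 3e5 km/s = 180000 km/s
Propagation delay = 7125 / 180000 = 0.0396 s = 39.5833 ms
Processing delay = 2.9 ms
Total one-way latency = 42.4833 ms


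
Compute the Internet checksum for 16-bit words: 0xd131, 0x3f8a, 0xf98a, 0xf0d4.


Sum all words (with carry folding):
+ 0xd131 = 0xd131
+ 0x3f8a = 0x10bc
+ 0xf98a = 0x0a47
+ 0xf0d4 = 0xfb1b
One's complement: ~0xfb1b
Checksum = 0x04e4


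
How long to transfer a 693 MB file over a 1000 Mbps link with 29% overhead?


Effective throughput = 1000 * (1 - 29/100) = 710 Mbps
File size in Mb = 693 * 8 = 5544 Mb
Time = 5544 / 710
Time = 7.8085 seconds


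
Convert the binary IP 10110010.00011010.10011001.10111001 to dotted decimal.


10110010 = 178
00011010 = 26
10011001 = 153
10111001 = 185
IP: 178.26.153.185


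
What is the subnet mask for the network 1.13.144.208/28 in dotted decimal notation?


/28 means 28 network bits, 4 host bits
Binary: 11111111111111111111111111110000
Mask: 255.255.255.240


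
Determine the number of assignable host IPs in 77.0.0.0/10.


Host bits = 32 - 10 = 22
Total addresses = 2^22 = 4194304
Usable = total - 2 (network and broadcast)
Usable hosts: 4194302


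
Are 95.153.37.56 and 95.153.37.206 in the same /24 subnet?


Mask: 255.255.255.0
95.153.37.56 AND mask = 95.153.37.0
95.153.37.206 AND mask = 95.153.37.0
Yes, same subnet (95.153.37.0)


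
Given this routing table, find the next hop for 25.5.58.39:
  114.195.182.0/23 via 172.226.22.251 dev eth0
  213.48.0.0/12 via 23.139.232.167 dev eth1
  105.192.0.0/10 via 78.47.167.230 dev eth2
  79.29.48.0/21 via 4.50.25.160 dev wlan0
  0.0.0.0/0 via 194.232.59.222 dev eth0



Longest prefix match for 25.5.58.39:
  /23 114.195.182.0: no
  /12 213.48.0.0: no
  /10 105.192.0.0: no
  /21 79.29.48.0: no
  /0 0.0.0.0: MATCH
Selected: next-hop 194.232.59.222 via eth0 (matched /0)


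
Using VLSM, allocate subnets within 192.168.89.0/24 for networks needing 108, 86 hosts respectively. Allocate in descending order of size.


108 hosts -> /25 (126 usable): 192.168.89.0/25
86 hosts -> /25 (126 usable): 192.168.89.128/25
Allocation: 192.168.89.0/25 (108 hosts, 126 usable); 192.168.89.128/25 (86 hosts, 126 usable)
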